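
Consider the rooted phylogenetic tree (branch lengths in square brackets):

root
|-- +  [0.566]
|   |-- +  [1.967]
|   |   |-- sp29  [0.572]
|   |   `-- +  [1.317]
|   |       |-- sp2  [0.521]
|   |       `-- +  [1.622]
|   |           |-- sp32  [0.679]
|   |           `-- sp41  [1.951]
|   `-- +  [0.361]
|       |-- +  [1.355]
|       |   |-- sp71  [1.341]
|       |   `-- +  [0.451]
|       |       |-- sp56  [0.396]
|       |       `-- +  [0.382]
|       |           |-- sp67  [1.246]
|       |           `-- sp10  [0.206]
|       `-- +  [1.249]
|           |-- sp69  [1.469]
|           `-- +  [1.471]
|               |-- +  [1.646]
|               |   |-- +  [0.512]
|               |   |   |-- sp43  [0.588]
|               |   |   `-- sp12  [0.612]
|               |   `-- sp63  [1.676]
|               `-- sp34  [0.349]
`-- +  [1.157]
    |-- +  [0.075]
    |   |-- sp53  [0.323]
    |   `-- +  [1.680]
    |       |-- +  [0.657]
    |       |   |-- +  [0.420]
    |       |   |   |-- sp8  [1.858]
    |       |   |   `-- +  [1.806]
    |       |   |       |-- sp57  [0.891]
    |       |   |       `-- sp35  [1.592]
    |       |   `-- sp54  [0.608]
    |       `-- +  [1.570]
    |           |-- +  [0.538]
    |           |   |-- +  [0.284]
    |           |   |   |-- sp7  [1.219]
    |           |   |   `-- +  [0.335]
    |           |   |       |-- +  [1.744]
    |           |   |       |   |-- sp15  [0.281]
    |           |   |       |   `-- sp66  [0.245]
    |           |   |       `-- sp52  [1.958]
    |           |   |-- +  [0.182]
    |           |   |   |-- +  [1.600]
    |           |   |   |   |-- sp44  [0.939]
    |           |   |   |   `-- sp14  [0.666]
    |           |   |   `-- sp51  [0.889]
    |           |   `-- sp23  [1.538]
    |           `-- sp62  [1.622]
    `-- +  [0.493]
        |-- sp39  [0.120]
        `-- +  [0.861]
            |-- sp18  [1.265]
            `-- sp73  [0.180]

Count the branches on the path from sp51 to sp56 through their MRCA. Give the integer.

The MRCA of sp51 and sp56 is the root of the tree.
From sp51 up to that node: 7 branches. From sp56 up to the same node: 5 branches. Total: 7 + 5 = 12.

12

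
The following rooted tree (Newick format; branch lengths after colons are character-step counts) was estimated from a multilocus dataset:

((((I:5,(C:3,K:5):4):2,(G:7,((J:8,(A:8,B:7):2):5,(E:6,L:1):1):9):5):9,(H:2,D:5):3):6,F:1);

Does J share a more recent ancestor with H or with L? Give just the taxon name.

The MRCA of J and L subtends ((J,(A,B)),(E,L)) (5 taxa).
The MRCA of J and H subtends (((I,(C,K)),(G,((J,(A,B)),(E,L)))),(H,D)) (11 taxa).
The first is nested inside the second, so J shares a more recent common ancestor with L.

L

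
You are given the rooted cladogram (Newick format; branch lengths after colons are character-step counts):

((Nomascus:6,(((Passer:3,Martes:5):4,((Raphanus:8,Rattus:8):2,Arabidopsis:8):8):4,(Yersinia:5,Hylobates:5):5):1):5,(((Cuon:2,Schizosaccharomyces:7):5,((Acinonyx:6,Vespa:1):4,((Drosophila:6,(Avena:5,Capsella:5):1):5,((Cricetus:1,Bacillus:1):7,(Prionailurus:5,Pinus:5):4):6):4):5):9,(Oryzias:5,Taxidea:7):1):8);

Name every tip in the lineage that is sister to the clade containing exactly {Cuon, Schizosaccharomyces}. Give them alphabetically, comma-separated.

Acinonyx, Avena, Bacillus, Capsella, Cricetus, Drosophila, Pinus, Prionailurus, Vespa

The clade containing exactly {Cuon, Schizosaccharomyces} attaches to the tree at the node subtending ((Cuon,Schizosaccharomyces),((Acinonyx,Vespa),((Drosophila,(Avena,Capsella)),((Cricetus,Bacillus),(Prionailurus,Pinus))))).
The other lineage descending from that same node — the sister group — is ((Acinonyx,Vespa),((Drosophila,(Avena,Capsella)),((Cricetus,Bacillus),(Prionailurus,Pinus)))); its 9 tips in alphabetical order are the answer.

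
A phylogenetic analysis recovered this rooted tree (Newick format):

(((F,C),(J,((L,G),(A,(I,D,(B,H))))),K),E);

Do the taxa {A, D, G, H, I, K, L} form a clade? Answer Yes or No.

No

The MRCA of the listed taxa subtends ((F,C),(J,((L,G),(A,(I,D,(B,H))))),K).
That clade also contains B, C, F, J, which are not in the proposed group, so the group is not monophyletic.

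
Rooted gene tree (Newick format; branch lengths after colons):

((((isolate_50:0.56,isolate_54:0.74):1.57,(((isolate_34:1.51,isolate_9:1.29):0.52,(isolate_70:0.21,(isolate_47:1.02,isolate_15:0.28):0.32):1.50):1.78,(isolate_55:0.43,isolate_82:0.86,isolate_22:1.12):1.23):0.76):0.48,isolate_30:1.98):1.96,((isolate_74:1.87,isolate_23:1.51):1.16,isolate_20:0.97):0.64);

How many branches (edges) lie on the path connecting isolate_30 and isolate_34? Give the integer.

6

The MRCA of isolate_30 and isolate_34 is the node subtending (((isolate_50,isolate_54),(((isolate_34,isolate_9),(isolate_70,(isolate_47,isolate_15))),(isolate_55,isolate_82,isolate_22))),isolate_30).
From isolate_30 up to that node: 1 branch. From isolate_34 up to the same node: 5 branches. Total: 1 + 5 = 6.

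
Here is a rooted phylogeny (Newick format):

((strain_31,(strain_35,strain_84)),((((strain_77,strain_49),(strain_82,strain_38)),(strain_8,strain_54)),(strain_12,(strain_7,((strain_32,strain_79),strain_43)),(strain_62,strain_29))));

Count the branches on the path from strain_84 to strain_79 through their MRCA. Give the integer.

9

The MRCA of strain_84 and strain_79 is the root of the tree.
From strain_84 up to that node: 3 branches. From strain_79 up to the same node: 6 branches. Total: 3 + 6 = 9.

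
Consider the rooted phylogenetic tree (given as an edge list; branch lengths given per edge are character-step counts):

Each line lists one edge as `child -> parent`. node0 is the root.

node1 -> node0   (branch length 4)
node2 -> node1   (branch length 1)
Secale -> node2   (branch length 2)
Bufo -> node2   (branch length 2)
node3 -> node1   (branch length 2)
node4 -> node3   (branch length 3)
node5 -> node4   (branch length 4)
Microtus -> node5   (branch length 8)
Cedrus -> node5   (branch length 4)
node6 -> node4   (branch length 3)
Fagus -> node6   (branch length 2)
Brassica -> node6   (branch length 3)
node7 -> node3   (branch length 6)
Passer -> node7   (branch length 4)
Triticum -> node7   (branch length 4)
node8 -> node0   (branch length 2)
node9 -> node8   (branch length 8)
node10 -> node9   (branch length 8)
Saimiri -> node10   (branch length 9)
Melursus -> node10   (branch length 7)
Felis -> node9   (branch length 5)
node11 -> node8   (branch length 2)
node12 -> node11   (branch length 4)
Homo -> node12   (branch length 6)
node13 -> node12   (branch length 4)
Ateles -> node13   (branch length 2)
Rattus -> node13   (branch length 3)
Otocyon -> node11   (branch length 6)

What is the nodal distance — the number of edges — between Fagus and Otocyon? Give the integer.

The MRCA of Fagus and Otocyon is the root of the tree.
From Fagus up to that node: 5 branches. From Otocyon up to the same node: 3 branches. Total: 5 + 3 = 8.

8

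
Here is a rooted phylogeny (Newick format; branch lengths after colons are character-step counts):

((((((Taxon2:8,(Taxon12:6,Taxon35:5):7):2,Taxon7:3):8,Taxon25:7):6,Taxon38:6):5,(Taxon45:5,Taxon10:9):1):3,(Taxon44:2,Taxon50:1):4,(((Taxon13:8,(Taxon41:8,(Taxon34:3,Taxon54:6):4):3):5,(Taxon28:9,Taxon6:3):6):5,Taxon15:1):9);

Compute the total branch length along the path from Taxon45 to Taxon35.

39

The path runs Taxon45 → … → MRCA → … → Taxon35; the MRCA is the node subtending (((((Taxon2,(Taxon12,Taxon35)),Taxon7),Taxon25),Taxon38),(Taxon45,Taxon10)).
Branch lengths along that path: 5 + 1 + 5 + 6 + 8 + 2 + 7 + 5 = 39.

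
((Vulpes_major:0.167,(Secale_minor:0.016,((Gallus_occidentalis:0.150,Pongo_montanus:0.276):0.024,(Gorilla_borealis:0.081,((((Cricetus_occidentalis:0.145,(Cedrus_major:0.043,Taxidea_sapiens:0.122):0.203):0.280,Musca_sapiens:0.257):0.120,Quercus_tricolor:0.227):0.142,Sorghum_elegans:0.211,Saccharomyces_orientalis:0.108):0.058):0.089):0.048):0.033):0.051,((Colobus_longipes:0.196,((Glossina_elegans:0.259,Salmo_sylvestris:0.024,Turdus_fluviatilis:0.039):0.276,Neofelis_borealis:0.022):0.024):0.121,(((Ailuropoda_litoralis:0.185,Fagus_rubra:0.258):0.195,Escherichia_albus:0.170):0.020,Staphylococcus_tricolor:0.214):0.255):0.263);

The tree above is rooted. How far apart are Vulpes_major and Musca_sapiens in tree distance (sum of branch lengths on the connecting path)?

0.914

The path runs Vulpes_major → … → MRCA → … → Musca_sapiens; the MRCA is the node subtending (Vulpes_major,(Secale_minor,((Gallus_occidentalis,Pongo_montanus),(Gorilla_borealis,((((Cricetus_occidentalis,(Cedrus_major,Taxidea_sapiens)),Musca_sapiens),Quercus_tricolor),Sorghum_elegans,Saccharomyces_orientalis))))).
Branch lengths along that path: 0.167 + 0.033 + 0.048 + 0.089 + 0.058 + 0.142 + 0.120 + 0.257 = 0.914.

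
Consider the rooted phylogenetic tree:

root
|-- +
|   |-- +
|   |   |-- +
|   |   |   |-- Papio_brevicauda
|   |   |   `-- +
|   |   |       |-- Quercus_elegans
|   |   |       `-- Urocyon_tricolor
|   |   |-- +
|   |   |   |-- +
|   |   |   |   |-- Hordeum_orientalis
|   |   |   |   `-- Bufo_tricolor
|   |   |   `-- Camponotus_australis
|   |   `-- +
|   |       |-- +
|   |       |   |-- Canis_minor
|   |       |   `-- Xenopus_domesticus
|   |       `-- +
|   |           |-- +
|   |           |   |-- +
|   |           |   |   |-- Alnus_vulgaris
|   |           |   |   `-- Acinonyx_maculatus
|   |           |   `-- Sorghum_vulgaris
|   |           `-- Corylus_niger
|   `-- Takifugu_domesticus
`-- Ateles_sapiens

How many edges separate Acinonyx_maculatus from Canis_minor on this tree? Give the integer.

The MRCA of Acinonyx_maculatus and Canis_minor is the node subtending ((Canis_minor,Xenopus_domesticus),(((Alnus_vulgaris,Acinonyx_maculatus),Sorghum_vulgaris),Corylus_niger)).
From Acinonyx_maculatus up to that node: 4 branches. From Canis_minor up to the same node: 2 branches. Total: 4 + 2 = 6.

6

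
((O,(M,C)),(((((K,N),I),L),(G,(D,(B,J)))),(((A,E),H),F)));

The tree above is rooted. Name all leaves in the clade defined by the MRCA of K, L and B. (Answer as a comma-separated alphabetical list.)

B, D, G, I, J, K, L, N

Tracing K: it sits inside (K,N).
Tracing L: it sits inside (((K,N),I),L).
Tracing B: it sits inside (B,J).
The smallest clade enclosing all 3 is ((((K,N),I),L),(G,(D,(B,J)))); the answer is its 8 terminal taxa in alphabetical order.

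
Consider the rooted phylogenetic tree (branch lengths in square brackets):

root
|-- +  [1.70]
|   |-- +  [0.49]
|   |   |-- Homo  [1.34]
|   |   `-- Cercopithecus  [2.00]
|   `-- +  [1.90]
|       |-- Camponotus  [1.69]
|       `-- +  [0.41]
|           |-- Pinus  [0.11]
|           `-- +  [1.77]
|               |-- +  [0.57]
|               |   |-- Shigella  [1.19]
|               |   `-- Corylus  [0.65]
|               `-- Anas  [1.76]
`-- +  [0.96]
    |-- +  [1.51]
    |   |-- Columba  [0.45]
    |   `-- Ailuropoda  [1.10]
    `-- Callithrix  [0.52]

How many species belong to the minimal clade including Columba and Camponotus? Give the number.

The MRCA of Columba and Camponotus is the root, so the clade is the entire tree.
That clade contains 10 terminal taxa: Ailuropoda, Anas, Callithrix, Camponotus, Cercopithecus, Columba, Corylus, Homo, Pinus, Shigella.

10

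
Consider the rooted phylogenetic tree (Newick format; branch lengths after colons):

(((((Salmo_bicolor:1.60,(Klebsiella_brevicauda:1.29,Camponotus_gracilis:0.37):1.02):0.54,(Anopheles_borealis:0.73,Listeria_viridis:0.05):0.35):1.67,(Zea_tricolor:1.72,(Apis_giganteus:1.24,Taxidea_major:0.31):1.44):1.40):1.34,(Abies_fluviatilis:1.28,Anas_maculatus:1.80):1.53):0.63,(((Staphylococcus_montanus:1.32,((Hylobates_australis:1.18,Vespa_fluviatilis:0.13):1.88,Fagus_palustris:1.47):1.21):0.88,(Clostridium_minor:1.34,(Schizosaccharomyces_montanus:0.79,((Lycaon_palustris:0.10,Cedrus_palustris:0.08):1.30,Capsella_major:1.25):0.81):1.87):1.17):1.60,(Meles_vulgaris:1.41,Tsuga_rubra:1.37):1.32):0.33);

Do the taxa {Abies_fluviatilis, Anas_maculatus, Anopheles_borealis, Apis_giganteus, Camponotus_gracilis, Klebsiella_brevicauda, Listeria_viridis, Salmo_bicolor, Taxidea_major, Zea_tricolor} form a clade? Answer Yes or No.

Yes

The most recent common ancestor of these taxa subtends ((((Salmo_bicolor,(Klebsiella_brevicauda,Camponotus_gracilis)),(Anopheles_borealis,Listeria_viridis)),(Zea_tricolor,(Apis_giganteus,Taxidea_major))),(Abies_fluviatilis,Anas_maculatus)).
That clade has exactly 10 tips — every listed taxon and nothing else — so the group is monophyletic.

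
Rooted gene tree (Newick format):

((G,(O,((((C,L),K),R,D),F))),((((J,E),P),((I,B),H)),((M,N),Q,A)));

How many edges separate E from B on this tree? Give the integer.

The MRCA of E and B is the node subtending (((J,E),P),((I,B),H)).
From E up to that node: 3 branches. From B up to the same node: 3 branches. Total: 3 + 3 = 6.

6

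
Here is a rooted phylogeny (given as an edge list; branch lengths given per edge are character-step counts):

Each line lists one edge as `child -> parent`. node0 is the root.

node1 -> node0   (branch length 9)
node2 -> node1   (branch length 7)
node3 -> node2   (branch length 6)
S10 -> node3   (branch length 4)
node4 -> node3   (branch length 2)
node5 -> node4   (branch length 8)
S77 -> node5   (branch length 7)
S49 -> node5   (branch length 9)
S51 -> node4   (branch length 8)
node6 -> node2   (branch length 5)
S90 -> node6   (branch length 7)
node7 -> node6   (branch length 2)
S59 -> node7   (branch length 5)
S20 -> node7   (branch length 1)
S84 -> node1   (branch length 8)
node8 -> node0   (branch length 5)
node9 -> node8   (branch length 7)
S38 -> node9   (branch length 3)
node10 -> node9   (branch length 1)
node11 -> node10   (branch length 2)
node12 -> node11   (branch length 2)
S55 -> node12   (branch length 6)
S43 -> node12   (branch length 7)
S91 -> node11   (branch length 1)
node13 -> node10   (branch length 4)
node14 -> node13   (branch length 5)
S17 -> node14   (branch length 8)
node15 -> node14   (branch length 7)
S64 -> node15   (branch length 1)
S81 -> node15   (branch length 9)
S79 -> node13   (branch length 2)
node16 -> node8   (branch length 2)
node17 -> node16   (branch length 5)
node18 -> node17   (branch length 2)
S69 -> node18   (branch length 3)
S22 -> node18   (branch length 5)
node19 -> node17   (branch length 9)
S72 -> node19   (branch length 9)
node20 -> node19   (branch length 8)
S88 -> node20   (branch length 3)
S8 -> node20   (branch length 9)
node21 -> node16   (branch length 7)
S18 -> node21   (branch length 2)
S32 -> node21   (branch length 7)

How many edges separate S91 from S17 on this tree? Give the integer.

5

The MRCA of S91 and S17 is the node subtending (((S55,S43),S91),((S17,(S64,S81)),S79)).
From S91 up to that node: 2 branches. From S17 up to the same node: 3 branches. Total: 2 + 3 = 5.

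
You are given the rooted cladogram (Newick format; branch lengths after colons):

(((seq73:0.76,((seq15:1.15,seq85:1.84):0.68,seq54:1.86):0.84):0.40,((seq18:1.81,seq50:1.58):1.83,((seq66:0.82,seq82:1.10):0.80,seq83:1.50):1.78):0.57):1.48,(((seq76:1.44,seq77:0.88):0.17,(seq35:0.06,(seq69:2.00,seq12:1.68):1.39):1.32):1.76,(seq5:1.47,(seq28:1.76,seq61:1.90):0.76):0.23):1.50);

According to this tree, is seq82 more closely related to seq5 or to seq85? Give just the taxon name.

seq85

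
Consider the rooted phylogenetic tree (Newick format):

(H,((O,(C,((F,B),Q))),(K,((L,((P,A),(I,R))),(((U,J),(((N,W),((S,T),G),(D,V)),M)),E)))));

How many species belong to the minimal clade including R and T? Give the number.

16

The MRCA of R and T is the node subtending ((L,((P,A),(I,R))),(((U,J),(((N,W),((S,T),G),(D,V)),M)),E)).
That clade contains 16 terminal taxa: A, D, E, G, I, J, L, M, N, P, R, S, T, U, V, W.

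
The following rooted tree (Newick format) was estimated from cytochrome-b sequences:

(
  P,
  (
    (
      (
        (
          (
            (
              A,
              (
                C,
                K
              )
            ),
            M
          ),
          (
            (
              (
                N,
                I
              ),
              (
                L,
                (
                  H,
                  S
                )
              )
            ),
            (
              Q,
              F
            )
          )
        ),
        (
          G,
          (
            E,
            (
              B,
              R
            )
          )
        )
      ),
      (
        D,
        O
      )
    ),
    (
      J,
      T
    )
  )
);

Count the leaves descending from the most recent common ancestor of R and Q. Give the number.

15

The MRCA of R and Q is the node subtending ((((A,(C,K)),M),(((N,I),(L,(H,S))),(Q,F))),(G,(E,(B,R)))).
That clade contains 15 terminal taxa: A, B, C, E, F, G, H, I, K, L, M, N, Q, R, S.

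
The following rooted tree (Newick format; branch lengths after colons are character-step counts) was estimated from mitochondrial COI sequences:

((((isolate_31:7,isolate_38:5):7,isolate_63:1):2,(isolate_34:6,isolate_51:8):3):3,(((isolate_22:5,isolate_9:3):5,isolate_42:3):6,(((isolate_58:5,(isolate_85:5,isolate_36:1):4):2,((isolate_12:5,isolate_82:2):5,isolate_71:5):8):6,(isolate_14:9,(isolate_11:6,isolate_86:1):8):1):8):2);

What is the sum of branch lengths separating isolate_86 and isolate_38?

37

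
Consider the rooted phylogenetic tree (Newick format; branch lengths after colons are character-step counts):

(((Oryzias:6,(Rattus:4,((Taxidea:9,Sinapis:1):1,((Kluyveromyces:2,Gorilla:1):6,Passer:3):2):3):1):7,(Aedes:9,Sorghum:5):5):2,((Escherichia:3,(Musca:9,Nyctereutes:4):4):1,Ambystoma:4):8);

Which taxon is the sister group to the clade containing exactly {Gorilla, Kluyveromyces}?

Passer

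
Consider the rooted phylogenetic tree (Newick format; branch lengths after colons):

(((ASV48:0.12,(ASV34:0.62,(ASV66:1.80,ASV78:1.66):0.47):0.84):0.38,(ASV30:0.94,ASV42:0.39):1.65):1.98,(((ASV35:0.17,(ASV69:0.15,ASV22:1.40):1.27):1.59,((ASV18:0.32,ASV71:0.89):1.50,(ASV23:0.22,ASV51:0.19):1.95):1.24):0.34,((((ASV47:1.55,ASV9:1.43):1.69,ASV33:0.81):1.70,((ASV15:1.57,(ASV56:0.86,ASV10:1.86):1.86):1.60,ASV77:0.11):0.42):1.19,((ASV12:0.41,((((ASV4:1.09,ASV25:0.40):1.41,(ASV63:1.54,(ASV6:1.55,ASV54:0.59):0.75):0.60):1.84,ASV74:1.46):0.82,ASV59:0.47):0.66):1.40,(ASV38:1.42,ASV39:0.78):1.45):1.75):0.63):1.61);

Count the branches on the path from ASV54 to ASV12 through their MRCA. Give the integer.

The MRCA of ASV54 and ASV12 is the node subtending (ASV12,((((ASV4,ASV25),(ASV63,(ASV6,ASV54))),ASV74),ASV59)).
From ASV54 up to that node: 6 branches. From ASV12 up to the same node: 1 branch. Total: 6 + 1 = 7.

7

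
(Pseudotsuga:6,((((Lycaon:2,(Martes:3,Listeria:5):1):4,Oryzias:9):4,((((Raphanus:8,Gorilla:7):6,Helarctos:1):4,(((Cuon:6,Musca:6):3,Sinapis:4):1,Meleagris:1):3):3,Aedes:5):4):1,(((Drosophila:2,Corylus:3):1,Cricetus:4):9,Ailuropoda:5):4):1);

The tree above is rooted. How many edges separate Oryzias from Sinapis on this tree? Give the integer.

7

The MRCA of Oryzias and Sinapis is the node subtending (((Lycaon,(Martes,Listeria)),Oryzias),((((Raphanus,Gorilla),Helarctos),(((Cuon,Musca),Sinapis),Meleagris)),Aedes)).
From Oryzias up to that node: 2 branches. From Sinapis up to the same node: 5 branches. Total: 2 + 5 = 7.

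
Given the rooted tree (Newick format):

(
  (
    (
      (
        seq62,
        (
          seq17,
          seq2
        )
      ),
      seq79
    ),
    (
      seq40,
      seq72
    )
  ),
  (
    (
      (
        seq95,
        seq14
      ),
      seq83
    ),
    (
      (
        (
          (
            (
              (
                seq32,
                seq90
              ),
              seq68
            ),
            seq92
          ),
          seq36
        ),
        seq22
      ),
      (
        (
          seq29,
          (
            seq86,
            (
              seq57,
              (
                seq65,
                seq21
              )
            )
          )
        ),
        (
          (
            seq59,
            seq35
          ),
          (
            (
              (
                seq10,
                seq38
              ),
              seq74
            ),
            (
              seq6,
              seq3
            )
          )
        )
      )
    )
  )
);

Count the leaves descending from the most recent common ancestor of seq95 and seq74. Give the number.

21

The MRCA of seq95 and seq74 is the node subtending (((seq95,seq14),seq83),((((((seq32,seq90),seq68),seq92),seq36),seq22),((seq29,(seq86,(seq57,(seq65,seq21)))),((seq59,seq35),(((seq10,seq38),seq74),(seq6,seq3)))))).
That clade contains 21 terminal taxa: seq10, seq14, seq21, seq22, seq29, seq3, seq32, seq35, seq36, seq38, seq57, seq59, seq6, seq65, seq68, seq74, seq83, seq86, seq90, seq92, seq95.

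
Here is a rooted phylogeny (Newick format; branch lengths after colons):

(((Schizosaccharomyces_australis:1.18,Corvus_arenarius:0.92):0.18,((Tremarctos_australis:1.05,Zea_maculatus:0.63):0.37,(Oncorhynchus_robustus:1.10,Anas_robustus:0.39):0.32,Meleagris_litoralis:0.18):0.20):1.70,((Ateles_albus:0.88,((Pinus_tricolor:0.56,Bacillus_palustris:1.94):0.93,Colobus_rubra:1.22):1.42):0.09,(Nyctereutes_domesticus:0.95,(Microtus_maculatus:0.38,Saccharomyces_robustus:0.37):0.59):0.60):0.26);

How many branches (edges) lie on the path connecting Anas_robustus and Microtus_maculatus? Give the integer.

8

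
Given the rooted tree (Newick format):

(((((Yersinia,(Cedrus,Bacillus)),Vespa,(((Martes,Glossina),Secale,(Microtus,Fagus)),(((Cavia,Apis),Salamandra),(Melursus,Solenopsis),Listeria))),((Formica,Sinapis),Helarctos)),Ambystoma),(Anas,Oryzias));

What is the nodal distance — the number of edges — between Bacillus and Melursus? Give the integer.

7

The MRCA of Bacillus and Melursus is the node subtending ((Yersinia,(Cedrus,Bacillus)),Vespa,(((Martes,Glossina),Secale,(Microtus,Fagus)),(((Cavia,Apis),Salamandra),(Melursus,Solenopsis),Listeria))).
From Bacillus up to that node: 3 branches. From Melursus up to the same node: 4 branches. Total: 3 + 4 = 7.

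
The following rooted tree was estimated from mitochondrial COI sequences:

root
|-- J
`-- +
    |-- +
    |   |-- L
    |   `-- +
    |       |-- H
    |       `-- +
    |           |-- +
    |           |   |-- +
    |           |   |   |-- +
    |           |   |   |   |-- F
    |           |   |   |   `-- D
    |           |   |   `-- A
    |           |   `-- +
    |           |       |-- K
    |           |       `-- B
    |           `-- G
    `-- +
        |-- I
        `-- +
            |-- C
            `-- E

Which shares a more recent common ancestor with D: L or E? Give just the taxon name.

L

The MRCA of D and L subtends (L,(H,((((F,D),A),(K,B)),G))) (8 taxa).
The MRCA of D and E subtends ((L,(H,((((F,D),A),(K,B)),G))),(I,(C,E))) (11 taxa).
The first is nested inside the second, so D shares a more recent common ancestor with L.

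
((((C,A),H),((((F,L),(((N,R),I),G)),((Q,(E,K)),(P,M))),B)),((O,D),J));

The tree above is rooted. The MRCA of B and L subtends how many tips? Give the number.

12

The MRCA of B and L is the node subtending ((((F,L),(((N,R),I),G)),((Q,(E,K)),(P,M))),B).
That clade contains 12 terminal taxa: B, E, F, G, I, K, L, M, N, P, Q, R.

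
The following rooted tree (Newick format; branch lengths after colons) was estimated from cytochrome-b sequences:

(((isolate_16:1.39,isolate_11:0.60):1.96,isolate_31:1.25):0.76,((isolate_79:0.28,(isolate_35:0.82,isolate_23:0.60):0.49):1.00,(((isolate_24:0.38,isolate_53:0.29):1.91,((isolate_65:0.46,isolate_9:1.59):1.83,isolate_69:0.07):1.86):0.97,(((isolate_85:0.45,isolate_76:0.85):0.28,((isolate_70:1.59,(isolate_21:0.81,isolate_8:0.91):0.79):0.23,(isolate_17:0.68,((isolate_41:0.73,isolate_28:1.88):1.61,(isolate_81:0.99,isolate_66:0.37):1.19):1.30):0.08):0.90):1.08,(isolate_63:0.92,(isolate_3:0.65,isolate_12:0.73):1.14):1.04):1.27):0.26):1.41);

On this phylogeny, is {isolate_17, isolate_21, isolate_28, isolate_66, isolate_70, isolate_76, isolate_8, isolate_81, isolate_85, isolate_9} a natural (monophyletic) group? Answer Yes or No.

No

The MRCA of the listed taxa subtends (((isolate_24,isolate_53),((isolate_65,isolate_9),isolate_69)),(((isolate_85,isolate_76),((isolate_70,(isolate_21,isolate_8)),(isolate_17,((isolate_41,isolate_28),(isolate_81,isolate_66))))),(isolate_63,(isolate_3,isolate_12)))).
That clade also contains isolate_12, isolate_24, isolate_3, isolate_41, isolate_53, isolate_63, isolate_65, isolate_69, which are not in the proposed group, so the group is not monophyletic.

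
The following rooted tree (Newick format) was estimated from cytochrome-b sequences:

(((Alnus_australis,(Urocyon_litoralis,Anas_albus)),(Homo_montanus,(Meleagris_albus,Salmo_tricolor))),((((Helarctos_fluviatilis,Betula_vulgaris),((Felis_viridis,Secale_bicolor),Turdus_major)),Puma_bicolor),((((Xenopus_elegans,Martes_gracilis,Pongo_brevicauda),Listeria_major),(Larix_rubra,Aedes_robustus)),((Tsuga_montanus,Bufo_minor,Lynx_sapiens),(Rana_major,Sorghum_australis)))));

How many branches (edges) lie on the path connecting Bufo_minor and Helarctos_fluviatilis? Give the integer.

The MRCA of Bufo_minor and Helarctos_fluviatilis is the node subtending ((((Helarctos_fluviatilis,Betula_vulgaris),((Felis_viridis,Secale_bicolor),Turdus_major)),Puma_bicolor),((((Xenopus_elegans,Martes_gracilis,Pongo_brevicauda),Listeria_major),(Larix_rubra,Aedes_robustus)),((Tsuga_montanus,Bufo_minor,Lynx_sapiens),(Rana_major,Sorghum_australis)))).
From Bufo_minor up to that node: 4 branches. From Helarctos_fluviatilis up to the same node: 4 branches. Total: 4 + 4 = 8.

8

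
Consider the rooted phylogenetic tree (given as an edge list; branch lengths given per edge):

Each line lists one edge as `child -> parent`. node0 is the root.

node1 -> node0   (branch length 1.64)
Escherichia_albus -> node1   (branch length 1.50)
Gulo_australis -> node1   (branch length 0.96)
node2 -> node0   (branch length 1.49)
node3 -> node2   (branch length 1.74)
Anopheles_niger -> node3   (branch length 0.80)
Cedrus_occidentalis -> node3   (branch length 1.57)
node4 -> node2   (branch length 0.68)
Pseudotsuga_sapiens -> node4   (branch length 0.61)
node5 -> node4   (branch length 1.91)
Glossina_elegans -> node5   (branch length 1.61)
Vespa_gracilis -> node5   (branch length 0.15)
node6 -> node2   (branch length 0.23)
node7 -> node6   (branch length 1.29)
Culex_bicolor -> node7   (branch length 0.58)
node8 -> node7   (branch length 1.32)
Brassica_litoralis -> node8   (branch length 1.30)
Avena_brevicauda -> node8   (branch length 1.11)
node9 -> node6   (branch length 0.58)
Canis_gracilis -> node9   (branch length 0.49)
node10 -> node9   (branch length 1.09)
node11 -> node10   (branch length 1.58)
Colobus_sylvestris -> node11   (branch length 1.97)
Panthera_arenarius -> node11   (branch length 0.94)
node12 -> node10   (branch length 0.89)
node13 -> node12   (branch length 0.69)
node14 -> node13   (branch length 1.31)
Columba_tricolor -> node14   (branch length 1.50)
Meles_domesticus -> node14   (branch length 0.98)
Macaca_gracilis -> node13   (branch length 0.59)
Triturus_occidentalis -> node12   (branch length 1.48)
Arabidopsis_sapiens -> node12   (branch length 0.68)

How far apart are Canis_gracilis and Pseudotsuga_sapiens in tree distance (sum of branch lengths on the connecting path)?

2.59

The path runs Canis_gracilis → … → MRCA → … → Pseudotsuga_sapiens; the MRCA is the node subtending ((Anopheles_niger,Cedrus_occidentalis),(Pseudotsuga_sapiens,(Glossina_elegans,Vespa_gracilis)),((Culex_bicolor,(Brassica_litoralis,Avena_brevicauda)),(Canis_gracilis,((Colobus_sylvestris,Panthera_arenarius),(((Columba_tricolor,Meles_domesticus),Macaca_gracilis),Triturus_occidentalis,Arabidopsis_sapiens))))).
Branch lengths along that path: 0.49 + 0.58 + 0.23 + 0.68 + 0.61 = 2.59.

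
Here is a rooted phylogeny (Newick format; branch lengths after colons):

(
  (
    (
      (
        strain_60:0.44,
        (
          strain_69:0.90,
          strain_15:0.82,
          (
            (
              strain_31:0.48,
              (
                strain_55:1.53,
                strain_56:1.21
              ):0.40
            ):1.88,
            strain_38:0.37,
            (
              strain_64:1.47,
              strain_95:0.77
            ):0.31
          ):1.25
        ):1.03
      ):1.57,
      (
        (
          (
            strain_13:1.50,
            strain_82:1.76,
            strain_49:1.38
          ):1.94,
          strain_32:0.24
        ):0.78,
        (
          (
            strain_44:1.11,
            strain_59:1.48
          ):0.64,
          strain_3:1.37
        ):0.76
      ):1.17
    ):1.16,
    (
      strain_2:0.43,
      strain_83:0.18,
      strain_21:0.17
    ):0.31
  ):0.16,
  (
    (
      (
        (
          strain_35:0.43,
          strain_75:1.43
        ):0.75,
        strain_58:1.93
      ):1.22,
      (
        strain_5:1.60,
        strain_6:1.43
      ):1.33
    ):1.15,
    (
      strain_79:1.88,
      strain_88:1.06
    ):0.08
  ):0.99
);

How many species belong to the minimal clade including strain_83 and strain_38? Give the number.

19

The MRCA of strain_83 and strain_38 is the node subtending (((strain_60,(strain_69,strain_15,((strain_31,(strain_55,strain_56)),strain_38,(strain_64,strain_95)))),(((strain_13,strain_82,strain_49),strain_32),((strain_44,strain_59),strain_3))),(strain_2,strain_83,strain_21)).
That clade contains 19 terminal taxa: strain_13, strain_15, strain_2, strain_21, strain_3, strain_31, strain_32, strain_38, strain_44, strain_49, strain_55, strain_56, strain_59, strain_60, strain_64, strain_69, strain_82, strain_83, strain_95.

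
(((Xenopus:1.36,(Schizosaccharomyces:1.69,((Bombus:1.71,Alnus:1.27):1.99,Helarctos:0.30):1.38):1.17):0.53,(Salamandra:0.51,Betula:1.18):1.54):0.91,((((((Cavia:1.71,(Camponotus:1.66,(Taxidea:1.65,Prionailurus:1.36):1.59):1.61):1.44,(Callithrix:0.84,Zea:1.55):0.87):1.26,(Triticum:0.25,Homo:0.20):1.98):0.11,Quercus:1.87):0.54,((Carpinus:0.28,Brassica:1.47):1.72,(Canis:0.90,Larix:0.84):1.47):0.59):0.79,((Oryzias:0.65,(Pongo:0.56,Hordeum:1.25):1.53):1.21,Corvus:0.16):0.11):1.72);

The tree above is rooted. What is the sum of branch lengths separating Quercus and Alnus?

12.17

The path runs Quercus → … → MRCA → … → Alnus; the MRCA is the root of the tree.
Branch lengths along that path: 1.87 + 0.54 + 0.79 + 1.72 + 0.91 + 0.53 + 1.17 + 1.38 + 1.99 + 1.27 = 12.17.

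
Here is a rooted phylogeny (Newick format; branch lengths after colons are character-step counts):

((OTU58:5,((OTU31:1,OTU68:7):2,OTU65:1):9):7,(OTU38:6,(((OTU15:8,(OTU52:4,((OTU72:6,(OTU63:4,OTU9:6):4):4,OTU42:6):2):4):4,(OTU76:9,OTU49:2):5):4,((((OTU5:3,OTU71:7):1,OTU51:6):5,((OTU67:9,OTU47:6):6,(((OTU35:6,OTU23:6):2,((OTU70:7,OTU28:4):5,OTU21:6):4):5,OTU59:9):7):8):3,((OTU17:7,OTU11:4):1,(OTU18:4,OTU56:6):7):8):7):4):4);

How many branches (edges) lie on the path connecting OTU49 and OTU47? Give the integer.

8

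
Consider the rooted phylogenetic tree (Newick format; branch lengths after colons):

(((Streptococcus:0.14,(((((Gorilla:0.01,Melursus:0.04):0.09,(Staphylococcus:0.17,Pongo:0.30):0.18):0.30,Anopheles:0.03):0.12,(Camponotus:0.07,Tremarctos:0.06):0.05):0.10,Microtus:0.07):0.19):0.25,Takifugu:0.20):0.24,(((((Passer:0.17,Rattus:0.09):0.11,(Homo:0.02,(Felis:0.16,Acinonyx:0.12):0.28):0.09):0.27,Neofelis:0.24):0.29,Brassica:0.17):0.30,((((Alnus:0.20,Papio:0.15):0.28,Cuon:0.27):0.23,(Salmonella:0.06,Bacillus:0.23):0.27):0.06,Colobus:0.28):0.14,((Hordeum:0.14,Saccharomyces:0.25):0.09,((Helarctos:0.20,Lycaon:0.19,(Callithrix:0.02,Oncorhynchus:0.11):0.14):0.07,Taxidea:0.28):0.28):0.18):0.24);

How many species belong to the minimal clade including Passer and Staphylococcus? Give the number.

The MRCA of Passer and Staphylococcus is the root, so the clade is the entire tree.
That clade contains 30 terminal taxa: Acinonyx, Alnus, Anopheles, Bacillus, Brassica, Callithrix, Camponotus, Colobus, Cuon, Felis, Gorilla, Helarctos, Homo, Hordeum, Lycaon, Melursus, Microtus, Neofelis, Oncorhynchus, Papio, Passer, Pongo, Rattus, Saccharomyces, Salmonella, Staphylococcus, Streptococcus, Takifugu, Taxidea, Tremarctos.

30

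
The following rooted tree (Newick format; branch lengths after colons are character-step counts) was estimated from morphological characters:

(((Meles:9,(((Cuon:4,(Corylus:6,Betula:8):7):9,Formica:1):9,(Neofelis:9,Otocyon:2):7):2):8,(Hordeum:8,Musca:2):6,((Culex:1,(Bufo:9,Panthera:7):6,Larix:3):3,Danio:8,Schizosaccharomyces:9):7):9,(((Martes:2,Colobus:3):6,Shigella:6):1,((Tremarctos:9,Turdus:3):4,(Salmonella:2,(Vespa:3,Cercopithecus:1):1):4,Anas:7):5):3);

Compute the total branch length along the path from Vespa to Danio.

40

The path runs Vespa → … → MRCA → … → Danio; the MRCA is the root of the tree.
Branch lengths along that path: 3 + 1 + 4 + 5 + 3 + 9 + 7 + 8 = 40.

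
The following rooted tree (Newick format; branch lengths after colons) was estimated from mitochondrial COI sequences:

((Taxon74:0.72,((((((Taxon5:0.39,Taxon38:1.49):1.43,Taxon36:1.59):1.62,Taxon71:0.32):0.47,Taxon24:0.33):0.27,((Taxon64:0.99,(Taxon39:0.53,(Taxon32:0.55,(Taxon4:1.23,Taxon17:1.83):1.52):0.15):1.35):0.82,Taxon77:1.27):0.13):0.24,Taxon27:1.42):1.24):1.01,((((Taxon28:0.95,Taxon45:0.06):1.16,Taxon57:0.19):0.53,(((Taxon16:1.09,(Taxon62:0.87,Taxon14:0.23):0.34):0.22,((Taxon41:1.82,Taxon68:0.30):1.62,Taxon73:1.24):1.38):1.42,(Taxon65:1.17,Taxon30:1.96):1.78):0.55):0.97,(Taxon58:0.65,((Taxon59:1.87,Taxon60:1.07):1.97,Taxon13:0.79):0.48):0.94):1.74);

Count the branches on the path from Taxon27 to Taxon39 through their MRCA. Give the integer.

6

The MRCA of Taxon27 and Taxon39 is the node subtending ((((((Taxon5,Taxon38),Taxon36),Taxon71),Taxon24),((Taxon64,(Taxon39,(Taxon32,(Taxon4,Taxon17)))),Taxon77)),Taxon27).
From Taxon27 up to that node: 1 branch. From Taxon39 up to the same node: 5 branches. Total: 1 + 5 = 6.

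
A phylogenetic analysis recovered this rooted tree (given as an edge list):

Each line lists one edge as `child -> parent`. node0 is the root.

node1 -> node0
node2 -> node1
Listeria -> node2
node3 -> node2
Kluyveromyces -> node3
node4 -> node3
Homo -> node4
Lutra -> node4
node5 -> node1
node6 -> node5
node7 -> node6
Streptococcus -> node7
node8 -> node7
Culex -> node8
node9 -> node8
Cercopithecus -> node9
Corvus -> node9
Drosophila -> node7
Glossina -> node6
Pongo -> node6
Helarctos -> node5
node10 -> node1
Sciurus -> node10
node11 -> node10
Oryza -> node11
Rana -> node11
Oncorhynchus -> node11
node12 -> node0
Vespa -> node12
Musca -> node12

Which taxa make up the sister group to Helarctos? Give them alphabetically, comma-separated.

Helarctos attaches to the tree at the node subtending (((Streptococcus,(Culex,(Cercopithecus,Corvus)),Drosophila),Glossina,Pongo),Helarctos).
The other lineage descending from that same node — the sister group — is ((Streptococcus,(Culex,(Cercopithecus,Corvus)),Drosophila),Glossina,Pongo); its 7 tips in alphabetical order are the answer.

Cercopithecus, Corvus, Culex, Drosophila, Glossina, Pongo, Streptococcus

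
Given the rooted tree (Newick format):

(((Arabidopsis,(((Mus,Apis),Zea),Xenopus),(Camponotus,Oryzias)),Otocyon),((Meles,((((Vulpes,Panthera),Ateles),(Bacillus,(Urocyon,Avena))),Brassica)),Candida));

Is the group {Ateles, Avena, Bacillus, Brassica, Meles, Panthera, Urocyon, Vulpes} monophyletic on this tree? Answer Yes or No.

Yes

The most recent common ancestor of these taxa subtends (Meles,((((Vulpes,Panthera),Ateles),(Bacillus,(Urocyon,Avena))),Brassica)).
That clade has exactly 8 tips — every listed taxon and nothing else — so the group is monophyletic.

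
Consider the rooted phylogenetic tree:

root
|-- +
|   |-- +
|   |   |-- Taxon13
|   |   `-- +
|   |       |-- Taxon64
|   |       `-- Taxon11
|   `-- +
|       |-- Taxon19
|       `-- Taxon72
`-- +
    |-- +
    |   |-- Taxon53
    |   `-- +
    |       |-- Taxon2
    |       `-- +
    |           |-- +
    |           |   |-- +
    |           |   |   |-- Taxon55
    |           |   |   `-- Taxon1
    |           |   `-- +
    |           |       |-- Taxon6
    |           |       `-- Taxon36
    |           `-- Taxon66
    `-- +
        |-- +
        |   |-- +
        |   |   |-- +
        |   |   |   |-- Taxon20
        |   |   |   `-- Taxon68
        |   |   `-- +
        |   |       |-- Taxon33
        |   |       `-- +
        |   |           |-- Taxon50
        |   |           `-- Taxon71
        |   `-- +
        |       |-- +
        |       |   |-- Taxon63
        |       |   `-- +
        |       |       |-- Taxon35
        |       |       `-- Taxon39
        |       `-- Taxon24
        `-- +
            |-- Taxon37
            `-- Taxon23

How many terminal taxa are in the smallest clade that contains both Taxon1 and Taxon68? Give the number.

18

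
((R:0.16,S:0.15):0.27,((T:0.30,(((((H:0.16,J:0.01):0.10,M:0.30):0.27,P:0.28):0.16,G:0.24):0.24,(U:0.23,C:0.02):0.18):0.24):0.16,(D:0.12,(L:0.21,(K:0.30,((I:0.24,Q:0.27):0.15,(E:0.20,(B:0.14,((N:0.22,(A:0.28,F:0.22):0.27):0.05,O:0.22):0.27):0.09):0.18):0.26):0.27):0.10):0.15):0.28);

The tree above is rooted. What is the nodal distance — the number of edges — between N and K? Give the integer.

7

The MRCA of N and K is the node subtending (K,((I,Q),(E,(B,((N,(A,F)),O))))).
From N up to that node: 6 branches. From K up to the same node: 1 branch. Total: 6 + 1 = 7.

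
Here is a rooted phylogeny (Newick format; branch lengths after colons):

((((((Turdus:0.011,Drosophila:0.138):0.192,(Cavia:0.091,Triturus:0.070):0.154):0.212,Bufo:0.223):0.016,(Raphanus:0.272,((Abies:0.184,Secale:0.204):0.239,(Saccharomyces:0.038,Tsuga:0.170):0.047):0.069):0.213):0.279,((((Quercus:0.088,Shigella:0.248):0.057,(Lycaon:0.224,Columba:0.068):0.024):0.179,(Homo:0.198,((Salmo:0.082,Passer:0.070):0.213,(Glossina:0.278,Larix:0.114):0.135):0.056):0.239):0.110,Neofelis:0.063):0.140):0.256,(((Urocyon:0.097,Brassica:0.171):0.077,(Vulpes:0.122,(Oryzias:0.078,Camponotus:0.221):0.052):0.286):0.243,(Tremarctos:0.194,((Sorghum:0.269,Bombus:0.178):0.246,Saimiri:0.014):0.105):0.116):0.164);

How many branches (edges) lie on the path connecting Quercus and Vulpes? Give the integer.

The MRCA of Quercus and Vulpes is the root of the tree.
From Quercus up to that node: 6 branches. From Vulpes up to the same node: 4 branches. Total: 6 + 4 = 10.

10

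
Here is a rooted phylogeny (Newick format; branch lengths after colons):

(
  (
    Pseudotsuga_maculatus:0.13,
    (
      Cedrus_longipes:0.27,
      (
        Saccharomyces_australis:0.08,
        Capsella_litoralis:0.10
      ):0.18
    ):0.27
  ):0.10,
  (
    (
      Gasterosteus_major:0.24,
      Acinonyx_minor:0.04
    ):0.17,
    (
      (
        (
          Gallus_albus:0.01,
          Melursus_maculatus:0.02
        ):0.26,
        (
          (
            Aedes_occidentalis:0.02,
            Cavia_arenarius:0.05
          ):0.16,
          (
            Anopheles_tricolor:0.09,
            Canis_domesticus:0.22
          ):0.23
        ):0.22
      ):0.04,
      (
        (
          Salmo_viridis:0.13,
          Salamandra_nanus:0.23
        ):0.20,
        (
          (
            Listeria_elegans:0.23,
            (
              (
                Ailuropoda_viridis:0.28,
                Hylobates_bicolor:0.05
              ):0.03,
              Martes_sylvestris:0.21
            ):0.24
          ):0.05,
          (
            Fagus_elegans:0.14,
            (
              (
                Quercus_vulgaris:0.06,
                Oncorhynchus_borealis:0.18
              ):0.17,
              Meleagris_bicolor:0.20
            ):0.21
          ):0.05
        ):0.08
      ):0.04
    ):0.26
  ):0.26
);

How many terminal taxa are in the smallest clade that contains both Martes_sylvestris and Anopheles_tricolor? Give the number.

16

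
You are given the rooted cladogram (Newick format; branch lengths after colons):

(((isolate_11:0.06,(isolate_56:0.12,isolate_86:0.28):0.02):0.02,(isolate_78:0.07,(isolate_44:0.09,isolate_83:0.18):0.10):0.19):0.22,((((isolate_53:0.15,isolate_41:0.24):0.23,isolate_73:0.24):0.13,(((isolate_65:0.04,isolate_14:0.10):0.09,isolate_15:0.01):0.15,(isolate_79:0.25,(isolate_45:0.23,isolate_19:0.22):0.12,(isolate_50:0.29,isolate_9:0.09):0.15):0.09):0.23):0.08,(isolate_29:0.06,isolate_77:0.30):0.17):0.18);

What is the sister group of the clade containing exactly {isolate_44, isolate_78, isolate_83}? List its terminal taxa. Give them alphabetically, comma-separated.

isolate_11, isolate_56, isolate_86

The clade containing exactly {isolate_44, isolate_78, isolate_83} attaches to the tree at the node subtending ((isolate_11,(isolate_56,isolate_86)),(isolate_78,(isolate_44,isolate_83))).
The other lineage descending from that same node — the sister group — is (isolate_11,(isolate_56,isolate_86)); its 3 tips in alphabetical order are the answer.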